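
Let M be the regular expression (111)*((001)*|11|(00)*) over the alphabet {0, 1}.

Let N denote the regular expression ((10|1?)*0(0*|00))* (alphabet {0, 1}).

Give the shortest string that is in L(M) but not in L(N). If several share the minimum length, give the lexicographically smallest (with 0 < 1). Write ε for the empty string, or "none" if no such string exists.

11

The string 11 is accepted by M but not by N.
No shorter string lies in the difference, and 11 is the lexicographically first length-2 string in L(M) \ L(N).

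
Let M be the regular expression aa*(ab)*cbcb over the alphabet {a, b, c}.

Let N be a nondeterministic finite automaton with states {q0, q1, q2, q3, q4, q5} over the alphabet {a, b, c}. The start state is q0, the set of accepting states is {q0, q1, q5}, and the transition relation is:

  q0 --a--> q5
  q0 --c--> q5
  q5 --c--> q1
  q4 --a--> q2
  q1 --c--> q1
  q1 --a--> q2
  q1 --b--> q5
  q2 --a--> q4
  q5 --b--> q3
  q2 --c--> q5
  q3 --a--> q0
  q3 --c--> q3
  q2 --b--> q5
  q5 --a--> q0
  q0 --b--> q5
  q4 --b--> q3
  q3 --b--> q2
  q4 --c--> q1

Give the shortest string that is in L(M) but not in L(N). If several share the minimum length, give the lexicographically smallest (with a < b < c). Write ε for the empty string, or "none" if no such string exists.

aacbcb

The string aacbcb is accepted by M but not by N.
No shorter string lies in the difference, and aacbcb is the lexicographically first length-6 string in L(M) \ L(N).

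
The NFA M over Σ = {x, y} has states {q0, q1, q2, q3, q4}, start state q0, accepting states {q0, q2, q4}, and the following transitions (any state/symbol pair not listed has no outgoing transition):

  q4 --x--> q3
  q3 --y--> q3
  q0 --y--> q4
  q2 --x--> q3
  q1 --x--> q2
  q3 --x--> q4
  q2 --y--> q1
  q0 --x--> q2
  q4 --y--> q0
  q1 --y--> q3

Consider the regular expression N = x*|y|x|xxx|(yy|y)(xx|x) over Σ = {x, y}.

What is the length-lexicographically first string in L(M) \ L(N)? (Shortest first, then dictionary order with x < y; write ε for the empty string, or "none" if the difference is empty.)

yy

The string yy is accepted by M but not by N.
No shorter string lies in the difference, and yy is the lexicographically first length-2 string in L(M) \ L(N).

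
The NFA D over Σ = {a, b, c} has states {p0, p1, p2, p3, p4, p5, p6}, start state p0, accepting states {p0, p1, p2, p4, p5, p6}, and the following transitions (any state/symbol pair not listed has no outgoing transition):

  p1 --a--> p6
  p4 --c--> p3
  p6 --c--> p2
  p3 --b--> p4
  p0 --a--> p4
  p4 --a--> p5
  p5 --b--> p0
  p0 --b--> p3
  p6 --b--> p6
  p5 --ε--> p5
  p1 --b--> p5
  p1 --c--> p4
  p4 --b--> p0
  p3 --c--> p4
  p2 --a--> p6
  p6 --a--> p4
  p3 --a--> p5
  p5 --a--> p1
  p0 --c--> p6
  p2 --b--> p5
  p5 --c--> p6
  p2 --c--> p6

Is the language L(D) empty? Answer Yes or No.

No

The empty string ε is accepted: the run p0 ends in the accepting state p0.
Since at least one string is accepted, L(D) is not empty.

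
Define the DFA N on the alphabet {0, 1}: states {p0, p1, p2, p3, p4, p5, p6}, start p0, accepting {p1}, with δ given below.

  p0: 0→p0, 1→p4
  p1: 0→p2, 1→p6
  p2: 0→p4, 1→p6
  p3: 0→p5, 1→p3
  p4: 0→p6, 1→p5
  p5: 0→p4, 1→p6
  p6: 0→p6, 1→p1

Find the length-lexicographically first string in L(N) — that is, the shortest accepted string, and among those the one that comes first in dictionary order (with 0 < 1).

A breadth-first search from p0 reaches an accepting state first via the path p0 → p4 → p6 → p1 on input 101.
No string of length < 3 is accepted (BFS exhausts all shorter strings without reaching an accepting state), and 101 is the lexicographically least accepting string of length 3.

101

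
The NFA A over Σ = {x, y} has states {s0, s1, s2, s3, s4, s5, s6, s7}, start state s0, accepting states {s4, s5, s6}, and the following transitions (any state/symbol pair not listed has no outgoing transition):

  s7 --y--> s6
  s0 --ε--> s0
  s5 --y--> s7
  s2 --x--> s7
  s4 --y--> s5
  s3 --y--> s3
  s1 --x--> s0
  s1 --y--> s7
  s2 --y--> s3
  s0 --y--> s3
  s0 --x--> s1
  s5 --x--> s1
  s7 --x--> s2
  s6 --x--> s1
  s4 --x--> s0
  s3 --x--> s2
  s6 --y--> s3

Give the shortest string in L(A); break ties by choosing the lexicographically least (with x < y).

A breadth-first search from s0 reaches an accepting state first via the path s0 → s1 → s7 → s6 on input xyy.
No string of length < 3 is accepted (BFS exhausts all shorter strings without reaching an accepting state), and xyy is the lexicographically least accepting string of length 3.

xyy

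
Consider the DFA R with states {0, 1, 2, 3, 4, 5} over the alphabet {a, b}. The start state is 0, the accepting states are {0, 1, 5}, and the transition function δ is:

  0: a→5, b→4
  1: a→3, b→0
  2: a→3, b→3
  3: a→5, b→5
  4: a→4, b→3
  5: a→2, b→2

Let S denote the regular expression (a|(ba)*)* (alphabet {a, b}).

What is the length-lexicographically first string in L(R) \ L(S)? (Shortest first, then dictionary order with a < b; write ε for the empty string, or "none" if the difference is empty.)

The string bba is accepted by R but not by S.
No shorter string lies in the difference, and bba is the lexicographically first length-3 string in L(R) \ L(S).

bba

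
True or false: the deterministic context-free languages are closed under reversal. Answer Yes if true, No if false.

No

L = {c bⁿaⁿ : n≥0} ∪ {d b²ⁿaⁿ : n≥0} is a DCFL: the first symbol tells a deterministic PDA whether to pop one or two b's per a. Its reversal Lᴿ = {aⁿbⁿ c : n≥0} ∪ {aⁿb²ⁿ d : n≥0} is not. DCFLs are closed under right quotient by regular languages, and Lᴿ/{c, d} = {aⁿbⁿ : n≥0} ∪ {aⁿb²ⁿ : n≥0} — the standard context-free language accepted by no deterministic PDA (intuitively the machine would have to commit to a b-to-a ratio before the distinguishing marker arrives; formally, a DPDA for it would have a single run on aⁿb²ⁿ, accepting after the prefix aⁿbⁿ and accepting again after n more b's; an ordinary PDA that simulates it on a's and b's and, at any moment when it is accepting, may switch to reading only a fresh letter e while feeding each e to the simulation as a b, would accept aⁱbʲeᵏ (k≥1) exactly when both aⁱbʲ and aⁱbʲ⁺ᵏ are in the language, i.e. its language intersected with the regular set a*b*e⁺ would be exactly {aⁿbⁿeⁿ : n≥1} — impossible, since context-free languages are closed under intersection with regular sets and {aⁿbⁿeⁿ} is not context-free). So Lᴿ cannot be a DCFL.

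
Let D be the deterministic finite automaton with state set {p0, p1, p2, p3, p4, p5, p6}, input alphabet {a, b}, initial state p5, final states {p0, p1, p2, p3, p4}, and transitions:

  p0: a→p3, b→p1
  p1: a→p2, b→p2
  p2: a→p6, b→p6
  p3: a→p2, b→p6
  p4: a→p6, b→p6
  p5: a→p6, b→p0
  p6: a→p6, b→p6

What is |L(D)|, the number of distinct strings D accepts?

6

The useful subgraph on states {p0, p1, p2, p3, p5} is acyclic, so L(D) is finite; the longest accepting path visits 4 useful states, giving maximum string length 3.
Counting accepting paths from p5 by length: 1 of length 1, 2 of length 2, 3 of length 3. Total 6.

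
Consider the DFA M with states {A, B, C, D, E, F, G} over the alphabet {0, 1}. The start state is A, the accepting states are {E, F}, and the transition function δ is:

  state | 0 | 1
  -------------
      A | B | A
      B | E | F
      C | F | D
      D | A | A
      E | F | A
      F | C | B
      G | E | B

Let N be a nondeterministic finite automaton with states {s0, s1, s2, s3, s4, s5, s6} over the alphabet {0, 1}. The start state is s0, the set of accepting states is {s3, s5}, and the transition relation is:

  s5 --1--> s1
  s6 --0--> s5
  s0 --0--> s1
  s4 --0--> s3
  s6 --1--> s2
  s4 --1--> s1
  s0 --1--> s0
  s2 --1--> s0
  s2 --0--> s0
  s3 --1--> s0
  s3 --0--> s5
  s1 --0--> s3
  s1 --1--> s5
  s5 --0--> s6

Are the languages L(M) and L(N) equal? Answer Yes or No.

Exploring the product automaton M × N from the start pair (A, s0), following both machines on each input symbol, reaches 6 state pairs: (A, s0), (B, s1), (E, s3), (F, s5), (C, s6), (D, s2).
M accepts in {E, F} and N accepts in {s3, s5}. In every reachable pair the two components are either both accepting — (E, s3), (F, s5) — or both non-accepting, so no string is accepted by exactly one of the machines: L(M) \ L(N) and L(N) \ L(M) are both empty.
Hence every string is accepted by M iff it is accepted by N, and the two languages coincide.

Yes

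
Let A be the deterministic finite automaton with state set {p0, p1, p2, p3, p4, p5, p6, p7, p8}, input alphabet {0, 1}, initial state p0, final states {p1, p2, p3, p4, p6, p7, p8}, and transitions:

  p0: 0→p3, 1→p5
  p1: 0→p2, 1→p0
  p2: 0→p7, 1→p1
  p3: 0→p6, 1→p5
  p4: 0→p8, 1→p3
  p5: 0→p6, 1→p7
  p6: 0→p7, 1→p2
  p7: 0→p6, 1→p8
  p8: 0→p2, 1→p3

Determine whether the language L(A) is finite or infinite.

infinite

State p0 is reachable from the start and can reach an accepting state, and it lies on the cycle p0 → p3 → p5 → p6 → p2 → p1 → p0.
Traversing that cycle any number of times yields accepted strings of unbounded length, so the language is infinite.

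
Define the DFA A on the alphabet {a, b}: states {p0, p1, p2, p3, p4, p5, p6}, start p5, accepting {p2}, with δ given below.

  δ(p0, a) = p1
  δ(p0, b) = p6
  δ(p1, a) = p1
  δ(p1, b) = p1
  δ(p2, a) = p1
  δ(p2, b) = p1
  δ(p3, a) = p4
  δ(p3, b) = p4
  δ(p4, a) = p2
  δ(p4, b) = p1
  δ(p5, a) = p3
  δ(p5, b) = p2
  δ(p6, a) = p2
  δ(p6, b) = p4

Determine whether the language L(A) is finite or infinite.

finite

The useful states (reachable from p5 and able to reach an accepting state) are {p2, p3, p4, p5}.
Restricted to these states the transition graph has no cycle, so every accepting path has bounded length and L is finite.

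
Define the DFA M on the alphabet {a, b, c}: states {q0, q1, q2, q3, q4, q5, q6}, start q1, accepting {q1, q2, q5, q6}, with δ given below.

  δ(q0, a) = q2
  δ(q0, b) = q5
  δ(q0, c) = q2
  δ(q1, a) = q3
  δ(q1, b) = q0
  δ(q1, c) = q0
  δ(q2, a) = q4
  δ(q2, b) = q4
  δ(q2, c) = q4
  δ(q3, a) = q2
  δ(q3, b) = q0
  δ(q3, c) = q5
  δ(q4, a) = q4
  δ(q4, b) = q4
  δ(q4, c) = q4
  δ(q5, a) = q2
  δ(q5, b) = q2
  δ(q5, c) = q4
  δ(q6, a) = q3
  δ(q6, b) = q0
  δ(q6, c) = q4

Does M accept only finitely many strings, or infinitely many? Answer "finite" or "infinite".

The useful states (reachable from q1 and able to reach an accepting state) are {q0, q1, q2, q3, q5}.
Restricted to these states the transition graph has no cycle, so every accepting path has bounded length and L is finite.

finite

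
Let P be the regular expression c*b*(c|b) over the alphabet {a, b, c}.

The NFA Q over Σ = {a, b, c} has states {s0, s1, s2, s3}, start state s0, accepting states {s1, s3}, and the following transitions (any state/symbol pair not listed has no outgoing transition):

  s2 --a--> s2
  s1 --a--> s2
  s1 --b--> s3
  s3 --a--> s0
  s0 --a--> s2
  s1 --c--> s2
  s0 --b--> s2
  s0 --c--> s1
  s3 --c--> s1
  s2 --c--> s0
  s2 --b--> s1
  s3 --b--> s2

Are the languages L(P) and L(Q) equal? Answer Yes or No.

No

The string b is accepted by P but rejected by Q.
So L(P) ≠ L(Q).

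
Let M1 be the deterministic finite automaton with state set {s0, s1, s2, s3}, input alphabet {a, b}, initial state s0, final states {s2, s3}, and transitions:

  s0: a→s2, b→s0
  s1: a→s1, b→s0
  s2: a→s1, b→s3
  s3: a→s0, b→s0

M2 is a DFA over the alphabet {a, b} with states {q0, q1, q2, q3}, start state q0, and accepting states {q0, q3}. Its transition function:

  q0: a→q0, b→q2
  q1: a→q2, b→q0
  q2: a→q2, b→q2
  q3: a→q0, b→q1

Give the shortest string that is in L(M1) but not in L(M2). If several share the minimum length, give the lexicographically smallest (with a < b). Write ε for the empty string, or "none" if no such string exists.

The string ab is accepted by M1 but not by M2.
No shorter string lies in the difference, and ab is the lexicographically first length-2 string in L(M1) \ L(M2).

ab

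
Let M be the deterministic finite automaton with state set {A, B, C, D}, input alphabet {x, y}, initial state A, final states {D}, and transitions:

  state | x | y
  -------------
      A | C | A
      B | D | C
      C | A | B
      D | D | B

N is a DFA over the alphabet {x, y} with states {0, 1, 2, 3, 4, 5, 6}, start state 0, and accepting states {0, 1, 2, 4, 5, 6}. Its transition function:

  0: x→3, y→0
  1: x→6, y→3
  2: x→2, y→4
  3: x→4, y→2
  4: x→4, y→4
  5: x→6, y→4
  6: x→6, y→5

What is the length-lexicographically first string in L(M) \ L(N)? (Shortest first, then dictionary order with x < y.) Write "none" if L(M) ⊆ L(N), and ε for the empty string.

Exploring the product automaton M × N from the start pair (A, 0), following both machines on each input symbol, reaches 8 state pairs: (A, 0), (C, 3), (A, 4), (B, 2), (C, 4), (D, 2), (B, 4), (D, 4).
M accepts in {D} and N accepts in {0, 1, 2, 4, 5, 6}. The reachable pairs whose M-component is accepting are (D, 2), (D, 4); in each of them the N-component is accepting too, so the product for L(M) \ L(N) (M-component accepting, N-component rejecting) has no reachable accepting pair and the difference is empty.
So every string accepted by M is also accepted by N: L(M) \ L(N) = ∅ and there is no such string.

none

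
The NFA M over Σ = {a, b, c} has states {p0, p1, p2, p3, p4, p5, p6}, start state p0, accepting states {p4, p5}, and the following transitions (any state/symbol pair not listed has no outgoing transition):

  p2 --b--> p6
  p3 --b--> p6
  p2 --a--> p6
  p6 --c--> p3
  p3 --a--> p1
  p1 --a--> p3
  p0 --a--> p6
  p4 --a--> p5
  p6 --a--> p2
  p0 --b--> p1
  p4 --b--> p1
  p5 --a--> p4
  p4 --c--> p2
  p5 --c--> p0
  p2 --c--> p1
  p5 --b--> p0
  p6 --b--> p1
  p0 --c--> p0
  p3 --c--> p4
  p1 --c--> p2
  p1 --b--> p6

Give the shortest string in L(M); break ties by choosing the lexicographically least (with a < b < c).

A breadth-first search from p0 reaches an accepting state first via the path p0 → p6 → p3 → p4 on input acc.
No string of length < 3 is accepted (BFS exhausts all shorter strings without reaching an accepting state), and acc is the lexicographically least accepting string of length 3.

acc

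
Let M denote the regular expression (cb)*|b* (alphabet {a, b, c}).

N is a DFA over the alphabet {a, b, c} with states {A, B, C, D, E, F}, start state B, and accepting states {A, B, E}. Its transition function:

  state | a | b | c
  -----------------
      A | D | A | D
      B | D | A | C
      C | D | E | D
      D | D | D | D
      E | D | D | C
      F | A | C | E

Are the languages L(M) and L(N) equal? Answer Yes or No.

Converting the expression M to a DFA (subset construction, then merging equivalent states) gives the minimal DFA with states {m0, m1, m2, m3, m4}, start state m0, accepting states {m0, m2, m4} and transitions m0: a→m1, b→m2, c→m3; m1: a→m1, b→m1, c→m1; m2: a→m1, b→m2, c→m1; m3: a→m1, b→m4, c→m1; m4: a→m1, b→m1, c→m3.
Exploring the product automaton M × N from the start pair (m0, B), following both machines on each input symbol, reaches 5 state pairs: (m0, B), (m1, D), (m2, A), (m3, C), (m4, E).
M accepts in {m0, m2, m4} and N accepts in {A, B, E}. In every reachable pair the two components are either both accepting — (m0, B), (m2, A), (m4, E) — or both non-accepting, so no string is accepted by exactly one of the machines: L(M) \ L(N) and L(N) \ L(M) are both empty.
Hence every string is accepted by M iff it is accepted by N, and the two languages coincide.

Yes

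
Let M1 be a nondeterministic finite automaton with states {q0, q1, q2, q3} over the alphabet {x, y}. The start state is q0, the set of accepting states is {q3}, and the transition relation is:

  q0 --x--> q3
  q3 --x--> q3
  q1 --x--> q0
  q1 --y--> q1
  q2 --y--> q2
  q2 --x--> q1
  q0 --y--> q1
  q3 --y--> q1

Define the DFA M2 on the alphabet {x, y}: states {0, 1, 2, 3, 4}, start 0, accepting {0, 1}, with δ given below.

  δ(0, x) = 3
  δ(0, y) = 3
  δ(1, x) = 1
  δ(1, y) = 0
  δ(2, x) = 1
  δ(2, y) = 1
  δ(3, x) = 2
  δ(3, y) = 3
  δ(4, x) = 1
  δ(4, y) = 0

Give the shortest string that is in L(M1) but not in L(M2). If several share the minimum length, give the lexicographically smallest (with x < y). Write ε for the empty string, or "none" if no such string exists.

x

The string x is accepted by M1 but not by M2.
No shorter string lies in the difference, and x is the lexicographically first length-1 string in L(M1) \ L(M2).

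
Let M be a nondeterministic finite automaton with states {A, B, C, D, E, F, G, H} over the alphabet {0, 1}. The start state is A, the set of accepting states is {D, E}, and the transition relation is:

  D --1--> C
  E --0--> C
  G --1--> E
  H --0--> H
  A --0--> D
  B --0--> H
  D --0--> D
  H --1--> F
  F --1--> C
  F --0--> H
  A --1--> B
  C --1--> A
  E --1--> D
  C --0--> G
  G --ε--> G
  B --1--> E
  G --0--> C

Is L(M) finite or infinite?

infinite

State A is reachable from the start and can reach an accepting state, and it lies on the cycle A → B → E → C → A.
Traversing that cycle any number of times yields accepted strings of unbounded length, so the language is infinite.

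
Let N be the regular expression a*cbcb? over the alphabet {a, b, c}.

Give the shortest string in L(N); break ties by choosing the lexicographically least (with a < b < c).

By inspection of the expression, no string of length less than 3 matches, and cbc is the lexicographically first match of length 3.

cbc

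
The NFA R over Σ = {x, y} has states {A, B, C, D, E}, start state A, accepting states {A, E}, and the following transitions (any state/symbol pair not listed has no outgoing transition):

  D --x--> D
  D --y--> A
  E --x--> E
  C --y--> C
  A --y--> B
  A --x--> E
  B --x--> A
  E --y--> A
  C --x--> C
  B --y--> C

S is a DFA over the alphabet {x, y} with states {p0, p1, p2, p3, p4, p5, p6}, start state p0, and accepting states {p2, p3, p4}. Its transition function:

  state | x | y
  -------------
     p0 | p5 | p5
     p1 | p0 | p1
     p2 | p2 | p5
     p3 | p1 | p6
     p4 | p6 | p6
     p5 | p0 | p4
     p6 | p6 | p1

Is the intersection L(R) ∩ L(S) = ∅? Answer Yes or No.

No

The string xy is accepted by both R and S.
Hence L(R) ∩ L(S) ≠ ∅.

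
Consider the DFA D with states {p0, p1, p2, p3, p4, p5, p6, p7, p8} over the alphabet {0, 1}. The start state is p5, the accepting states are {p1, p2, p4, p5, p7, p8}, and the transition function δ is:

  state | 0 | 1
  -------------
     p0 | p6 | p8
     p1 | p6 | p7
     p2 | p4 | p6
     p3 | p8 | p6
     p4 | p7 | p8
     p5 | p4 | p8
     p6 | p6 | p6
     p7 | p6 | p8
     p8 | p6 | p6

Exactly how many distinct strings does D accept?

6

The useful subgraph on states {p4, p5, p7, p8} is acyclic, so L(D) is finite; the longest accepting path visits 4 useful states, giving maximum string length 3.
Counting accepting paths from p5 by length: 1 of length 0, 2 of length 1, 2 of length 2, 1 of length 3. Total 6.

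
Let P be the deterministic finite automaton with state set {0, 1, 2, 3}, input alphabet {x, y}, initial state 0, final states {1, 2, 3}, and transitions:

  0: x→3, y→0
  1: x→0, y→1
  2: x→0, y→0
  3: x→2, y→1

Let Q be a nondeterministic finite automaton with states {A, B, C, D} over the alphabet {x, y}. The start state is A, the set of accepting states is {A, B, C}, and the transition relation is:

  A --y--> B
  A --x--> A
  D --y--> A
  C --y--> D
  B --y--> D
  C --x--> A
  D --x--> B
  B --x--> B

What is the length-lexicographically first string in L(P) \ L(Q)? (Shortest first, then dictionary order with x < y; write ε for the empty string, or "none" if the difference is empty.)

The string xyy is accepted by P but not by Q.
No shorter string lies in the difference, and xyy is the lexicographically first length-3 string in L(P) \ L(Q).

xyy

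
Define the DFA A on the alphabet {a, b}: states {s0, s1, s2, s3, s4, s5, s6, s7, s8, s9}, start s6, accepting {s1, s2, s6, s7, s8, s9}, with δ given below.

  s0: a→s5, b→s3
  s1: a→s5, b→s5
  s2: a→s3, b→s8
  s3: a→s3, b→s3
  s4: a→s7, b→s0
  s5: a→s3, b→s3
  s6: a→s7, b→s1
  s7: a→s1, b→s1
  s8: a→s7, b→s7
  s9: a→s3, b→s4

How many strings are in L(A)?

5

The useful subgraph on states {s1, s6, s7} is acyclic, so L(A) is finite; the longest accepting path visits 3 useful states, giving maximum string length 2.
Counting accepting paths from s6 by length: 1 of length 0, 2 of length 1, 2 of length 2. Total 5.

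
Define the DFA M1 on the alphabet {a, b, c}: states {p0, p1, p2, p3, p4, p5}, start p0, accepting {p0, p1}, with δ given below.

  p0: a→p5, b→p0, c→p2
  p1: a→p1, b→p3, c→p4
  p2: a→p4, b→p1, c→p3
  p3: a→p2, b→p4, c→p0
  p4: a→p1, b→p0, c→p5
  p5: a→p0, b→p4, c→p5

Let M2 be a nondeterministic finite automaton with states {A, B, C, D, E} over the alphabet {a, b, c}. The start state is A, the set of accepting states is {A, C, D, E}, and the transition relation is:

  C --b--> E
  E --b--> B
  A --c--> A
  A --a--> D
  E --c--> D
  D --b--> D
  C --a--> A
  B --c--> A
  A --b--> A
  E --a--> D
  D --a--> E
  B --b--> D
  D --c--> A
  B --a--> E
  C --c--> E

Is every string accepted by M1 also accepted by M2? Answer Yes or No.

The string aab is in L(M1) but not in L(M2).
So L(M1) ⊄ L(M2).

No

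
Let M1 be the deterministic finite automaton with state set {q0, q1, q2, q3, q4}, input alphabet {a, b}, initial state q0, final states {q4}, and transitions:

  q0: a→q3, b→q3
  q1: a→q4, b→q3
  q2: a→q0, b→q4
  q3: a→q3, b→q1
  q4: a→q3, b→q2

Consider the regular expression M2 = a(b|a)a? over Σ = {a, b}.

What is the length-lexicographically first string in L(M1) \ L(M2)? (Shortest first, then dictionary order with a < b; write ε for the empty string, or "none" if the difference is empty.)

bba

The string bba is accepted by M1 but not by M2.
No shorter string lies in the difference, and bba is the lexicographically first length-3 string in L(M1) \ L(M2).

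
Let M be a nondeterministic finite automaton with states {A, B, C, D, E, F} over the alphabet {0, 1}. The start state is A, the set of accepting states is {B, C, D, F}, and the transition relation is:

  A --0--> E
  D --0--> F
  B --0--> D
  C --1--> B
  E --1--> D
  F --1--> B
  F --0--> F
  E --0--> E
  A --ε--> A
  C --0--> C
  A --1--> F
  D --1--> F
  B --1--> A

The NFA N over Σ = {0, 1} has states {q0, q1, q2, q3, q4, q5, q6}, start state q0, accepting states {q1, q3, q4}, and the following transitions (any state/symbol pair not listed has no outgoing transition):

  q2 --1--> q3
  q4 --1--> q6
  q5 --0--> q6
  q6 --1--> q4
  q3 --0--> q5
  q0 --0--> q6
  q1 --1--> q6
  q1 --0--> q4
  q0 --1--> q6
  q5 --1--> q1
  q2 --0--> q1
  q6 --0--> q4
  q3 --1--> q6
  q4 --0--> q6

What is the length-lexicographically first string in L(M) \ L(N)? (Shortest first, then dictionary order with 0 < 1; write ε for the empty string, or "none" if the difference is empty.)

1

The string 1 is accepted by M but not by N.
No shorter string lies in the difference, and 1 is the lexicographically first length-1 string in L(M) \ L(N).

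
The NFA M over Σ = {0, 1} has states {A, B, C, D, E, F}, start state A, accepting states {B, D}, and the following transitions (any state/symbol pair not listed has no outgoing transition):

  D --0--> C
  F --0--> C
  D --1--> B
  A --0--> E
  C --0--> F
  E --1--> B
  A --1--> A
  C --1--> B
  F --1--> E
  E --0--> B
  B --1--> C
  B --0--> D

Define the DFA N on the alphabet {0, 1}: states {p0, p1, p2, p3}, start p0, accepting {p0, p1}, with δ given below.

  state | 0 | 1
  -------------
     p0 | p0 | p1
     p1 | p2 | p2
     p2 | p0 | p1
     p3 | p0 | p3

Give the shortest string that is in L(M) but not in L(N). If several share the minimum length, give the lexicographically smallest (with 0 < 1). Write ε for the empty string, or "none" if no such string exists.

010

The string 010 is accepted by M but not by N.
No shorter string lies in the difference, and 010 is the lexicographically first length-3 string in L(M) \ L(N).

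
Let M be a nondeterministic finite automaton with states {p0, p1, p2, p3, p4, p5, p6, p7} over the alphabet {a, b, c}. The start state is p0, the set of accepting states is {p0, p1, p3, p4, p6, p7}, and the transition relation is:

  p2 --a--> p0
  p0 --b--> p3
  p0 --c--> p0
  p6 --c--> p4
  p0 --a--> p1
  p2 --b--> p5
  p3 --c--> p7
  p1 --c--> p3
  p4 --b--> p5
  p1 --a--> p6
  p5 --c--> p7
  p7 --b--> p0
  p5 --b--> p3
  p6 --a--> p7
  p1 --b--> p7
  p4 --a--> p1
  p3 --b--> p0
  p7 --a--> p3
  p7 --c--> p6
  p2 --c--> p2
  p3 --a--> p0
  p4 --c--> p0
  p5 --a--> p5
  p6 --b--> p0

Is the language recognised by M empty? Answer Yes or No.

The empty string ε is accepted: the run p0 ends in the accepting state p0.
Since at least one string is accepted, L(M) is not empty.

No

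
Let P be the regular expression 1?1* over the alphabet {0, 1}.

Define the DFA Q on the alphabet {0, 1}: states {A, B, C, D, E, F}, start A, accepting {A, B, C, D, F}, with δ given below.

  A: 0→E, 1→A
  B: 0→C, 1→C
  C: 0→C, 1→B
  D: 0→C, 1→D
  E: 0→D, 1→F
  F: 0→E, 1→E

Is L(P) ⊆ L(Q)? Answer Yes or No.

Yes

Converting the expression P to a DFA (subset construction, then merging equivalent states) gives the minimal DFA with states {p0, p1}, start state p0, accepting states {p0} and transitions p0: 0→p1, 1→p0; p1: 0→p1, 1→p1.
Exploring the product automaton P × Q from the start pair (p0, A), following both machines on each input symbol, reaches 6 state pairs: (p0, A), (p1, E), (p1, D), (p1, F), (p1, C), (p1, B).
P accepts in {p0} and Q accepts in {A, B, C, D, F}. The reachable pairs whose P-component is accepting are (p0, A); in each of them the Q-component is accepting too, so the product for L(P) \ L(Q) (P-component accepting, Q-component rejecting) has no reachable accepting pair and the difference is empty.
Hence every string in L(P) is also in L(Q).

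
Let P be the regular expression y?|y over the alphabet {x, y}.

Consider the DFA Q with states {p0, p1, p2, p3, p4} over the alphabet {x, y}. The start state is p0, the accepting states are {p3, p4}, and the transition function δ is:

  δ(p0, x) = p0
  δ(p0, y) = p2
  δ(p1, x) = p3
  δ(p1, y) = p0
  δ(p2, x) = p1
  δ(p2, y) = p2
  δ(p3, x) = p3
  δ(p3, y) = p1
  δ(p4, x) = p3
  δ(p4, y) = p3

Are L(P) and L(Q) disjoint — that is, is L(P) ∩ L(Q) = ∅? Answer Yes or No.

Converting the expression P to a DFA (subset construction, then merging equivalent states) gives the minimal DFA with states {r0, r1, r2}, start state r0, accepting states {r0, r2} and transitions r0: x→r1, y→r2; r1: x→r1, y→r1; r2: x→r1, y→r1.
Exploring the product automaton P × Q from the start pair (r0, p0), following both machines on each input symbol, reaches 6 state pairs: (r0, p0), (r1, p0), (r2, p2), (r1, p2), (r1, p1), (r1, p3).
P accepts in {r0, r2} and Q accepts in {p3, p4}; no reachable pair has both components accepting, so no string drives both machines to acceptance simultaneously and L(P) ∩ L(Q) = ∅.
So no string is accepted by both, and the intersection is empty.

Yes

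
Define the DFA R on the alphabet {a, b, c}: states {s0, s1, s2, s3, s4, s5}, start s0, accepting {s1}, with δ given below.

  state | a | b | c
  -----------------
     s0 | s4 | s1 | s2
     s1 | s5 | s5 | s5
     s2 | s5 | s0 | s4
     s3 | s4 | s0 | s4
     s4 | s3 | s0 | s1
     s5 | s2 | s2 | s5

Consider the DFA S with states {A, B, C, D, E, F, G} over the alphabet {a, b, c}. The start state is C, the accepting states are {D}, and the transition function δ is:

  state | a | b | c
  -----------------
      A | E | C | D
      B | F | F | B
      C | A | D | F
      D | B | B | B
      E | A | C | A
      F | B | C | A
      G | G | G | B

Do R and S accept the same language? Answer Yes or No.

Exploring the product automaton R × S from the start pair (s0, C), following both machines on each input symbol, reaches 6 state pairs: (s0, C), (s4, A), (s1, D), (s2, F), (s3, E), (s5, B).
R accepts in {s1} and S accepts in {D}. In every reachable pair the two components are either both accepting — (s1, D) — or both non-accepting, so no string is accepted by exactly one of the machines: L(R) \ L(S) and L(S) \ L(R) are both empty.
Hence every string is accepted by R iff it is accepted by S, and the two languages coincide.

Yes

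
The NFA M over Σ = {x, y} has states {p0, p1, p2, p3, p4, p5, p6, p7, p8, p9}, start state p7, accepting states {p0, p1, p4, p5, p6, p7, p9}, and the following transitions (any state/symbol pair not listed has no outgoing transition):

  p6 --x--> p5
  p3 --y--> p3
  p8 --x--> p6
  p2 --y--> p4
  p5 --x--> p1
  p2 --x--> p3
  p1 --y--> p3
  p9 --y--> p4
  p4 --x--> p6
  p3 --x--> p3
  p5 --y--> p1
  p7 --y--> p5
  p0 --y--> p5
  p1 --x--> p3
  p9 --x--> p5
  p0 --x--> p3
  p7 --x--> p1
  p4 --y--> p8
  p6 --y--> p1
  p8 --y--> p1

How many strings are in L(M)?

The useful subgraph on states {p1, p5, p7} is acyclic, so L(M) is finite; the longest accepting path visits 3 useful states, giving maximum string length 2.
Counting accepting paths from p7 by length: 1 of length 0, 2 of length 1, 2 of length 2. Total 5.

5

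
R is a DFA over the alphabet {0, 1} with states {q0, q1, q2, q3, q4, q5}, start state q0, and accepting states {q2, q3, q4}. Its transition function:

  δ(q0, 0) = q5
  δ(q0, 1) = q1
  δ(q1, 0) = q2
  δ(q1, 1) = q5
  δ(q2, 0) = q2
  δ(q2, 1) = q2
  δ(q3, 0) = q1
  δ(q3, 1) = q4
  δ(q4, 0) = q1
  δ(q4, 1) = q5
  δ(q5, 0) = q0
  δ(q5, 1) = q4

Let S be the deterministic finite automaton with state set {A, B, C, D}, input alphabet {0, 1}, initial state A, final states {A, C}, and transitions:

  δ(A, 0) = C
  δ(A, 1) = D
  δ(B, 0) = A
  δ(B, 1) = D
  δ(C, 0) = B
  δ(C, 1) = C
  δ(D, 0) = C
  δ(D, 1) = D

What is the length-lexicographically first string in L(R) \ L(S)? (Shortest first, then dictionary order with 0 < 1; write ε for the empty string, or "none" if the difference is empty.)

100

The string 100 is accepted by R but not by S.
No shorter string lies in the difference, and 100 is the lexicographically first length-3 string in L(R) \ L(S).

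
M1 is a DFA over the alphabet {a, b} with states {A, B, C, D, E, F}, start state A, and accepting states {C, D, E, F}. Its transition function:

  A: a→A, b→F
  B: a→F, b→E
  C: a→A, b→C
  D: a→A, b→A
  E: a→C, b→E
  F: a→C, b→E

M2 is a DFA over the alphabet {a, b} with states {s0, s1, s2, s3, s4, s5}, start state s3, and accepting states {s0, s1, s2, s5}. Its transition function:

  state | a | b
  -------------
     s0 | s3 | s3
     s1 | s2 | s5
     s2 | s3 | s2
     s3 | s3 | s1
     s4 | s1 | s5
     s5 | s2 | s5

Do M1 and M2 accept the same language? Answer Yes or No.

Exploring the product automaton M1 × M2 from the start pair (A, s3), following both machines on each input symbol, reaches 4 state pairs: (A, s3), (F, s1), (C, s2), (E, s5).
M1 accepts in {C, D, E, F} and M2 accepts in {s0, s1, s2, s5}. In every reachable pair the two components are either both accepting — (F, s1), (C, s2), (E, s5) — or both non-accepting, so no string is accepted by exactly one of the machines: L(M1) \ L(M2) and L(M2) \ L(M1) are both empty.
Hence every string is accepted by M1 iff it is accepted by M2, and the two languages coincide.

Yes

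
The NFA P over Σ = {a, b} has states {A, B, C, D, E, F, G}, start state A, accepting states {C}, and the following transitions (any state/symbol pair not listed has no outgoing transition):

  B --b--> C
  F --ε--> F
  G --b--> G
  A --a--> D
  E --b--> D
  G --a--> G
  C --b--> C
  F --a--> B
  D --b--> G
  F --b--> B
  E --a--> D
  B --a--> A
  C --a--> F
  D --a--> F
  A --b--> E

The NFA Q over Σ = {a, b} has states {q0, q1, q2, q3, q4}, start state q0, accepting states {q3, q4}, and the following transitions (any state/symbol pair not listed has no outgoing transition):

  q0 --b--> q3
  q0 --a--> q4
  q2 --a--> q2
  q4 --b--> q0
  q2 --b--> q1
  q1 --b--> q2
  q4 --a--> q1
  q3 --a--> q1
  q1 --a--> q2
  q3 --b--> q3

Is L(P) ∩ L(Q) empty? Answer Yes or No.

Yes

Exploring the product automaton P × Q from the start pair (A, q0), following both machines on each input symbol, reaches 19 state pairs: (A, q0), (D, q4), (E, q3), (F, q1), (G, q0), (D, q1), (D, q3), (B, q2), (G, q4), (G, q3), (F, q2), (G, q2), (A, q2), (C, q1), (G, q1), (B, q1), (D, q2), (E, q1), (C, q2).
P accepts in {C} and Q accepts in {q3, q4}; no reachable pair has both components accepting, so no string drives both machines to acceptance simultaneously and L(P) ∩ L(Q) = ∅.
So no string is accepted by both, and the intersection is empty.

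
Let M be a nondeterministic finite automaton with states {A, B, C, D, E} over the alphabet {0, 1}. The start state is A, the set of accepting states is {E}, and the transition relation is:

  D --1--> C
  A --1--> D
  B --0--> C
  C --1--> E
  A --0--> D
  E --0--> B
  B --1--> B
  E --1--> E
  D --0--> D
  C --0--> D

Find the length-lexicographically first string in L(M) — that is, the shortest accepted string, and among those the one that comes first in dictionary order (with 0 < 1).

A breadth-first search from A reaches an accepting state first via the path A → D → C → E on input 011.
No string of length < 3 is accepted (BFS exhausts all shorter strings without reaching an accepting state), and 011 is the lexicographically least accepting string of length 3.

011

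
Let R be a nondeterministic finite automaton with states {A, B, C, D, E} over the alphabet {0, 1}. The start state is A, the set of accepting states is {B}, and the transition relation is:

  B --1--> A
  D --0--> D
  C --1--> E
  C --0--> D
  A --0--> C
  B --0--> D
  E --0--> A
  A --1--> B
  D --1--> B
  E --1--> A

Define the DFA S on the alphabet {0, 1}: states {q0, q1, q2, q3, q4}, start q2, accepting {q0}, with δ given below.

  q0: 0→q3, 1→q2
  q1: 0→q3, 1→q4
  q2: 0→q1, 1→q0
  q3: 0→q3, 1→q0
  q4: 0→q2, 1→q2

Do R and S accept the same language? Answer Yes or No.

Exploring the product automaton R × S from the start pair (A, q2), following both machines on each input symbol, reaches 5 state pairs: (A, q2), (C, q1), (B, q0), (D, q3), (E, q4).
R accepts in {B} and S accepts in {q0}. In every reachable pair the two components are either both accepting — (B, q0) — or both non-accepting, so no string is accepted by exactly one of the machines: L(R) \ L(S) and L(S) \ L(R) are both empty.
Hence every string is accepted by R iff it is accepted by S, and the two languages coincide.

Yes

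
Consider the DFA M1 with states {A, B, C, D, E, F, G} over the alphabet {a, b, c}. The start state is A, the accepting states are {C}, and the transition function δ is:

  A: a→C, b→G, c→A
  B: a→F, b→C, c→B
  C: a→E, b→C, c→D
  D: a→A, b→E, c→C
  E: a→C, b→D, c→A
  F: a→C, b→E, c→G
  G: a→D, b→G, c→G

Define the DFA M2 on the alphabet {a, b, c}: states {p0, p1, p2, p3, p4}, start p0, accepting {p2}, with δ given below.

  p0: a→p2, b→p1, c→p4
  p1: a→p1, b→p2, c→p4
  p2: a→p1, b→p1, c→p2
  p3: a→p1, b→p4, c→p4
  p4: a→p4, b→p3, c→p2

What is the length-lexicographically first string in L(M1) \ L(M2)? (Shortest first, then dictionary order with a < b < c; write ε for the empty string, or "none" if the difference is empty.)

The string ab is accepted by M1 but not by M2.
No shorter string lies in the difference, and ab is the lexicographically first length-2 string in L(M1) \ L(M2).

ab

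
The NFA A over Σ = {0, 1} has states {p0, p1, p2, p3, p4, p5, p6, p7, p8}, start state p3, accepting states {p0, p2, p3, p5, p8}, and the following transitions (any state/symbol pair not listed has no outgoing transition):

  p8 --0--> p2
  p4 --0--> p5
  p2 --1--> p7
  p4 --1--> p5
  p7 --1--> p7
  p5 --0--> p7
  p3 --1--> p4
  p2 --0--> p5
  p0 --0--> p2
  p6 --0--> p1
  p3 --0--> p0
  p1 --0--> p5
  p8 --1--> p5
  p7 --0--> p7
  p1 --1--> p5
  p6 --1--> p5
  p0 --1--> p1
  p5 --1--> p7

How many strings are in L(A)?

8

The useful subgraph on states {p0, p1, p2, p3, p4, p5} is acyclic, so L(A) is finite; the longest accepting path visits 4 useful states, giving maximum string length 3.
Counting accepting paths from p3 by length: 1 of length 0, 1 of length 1, 3 of length 2, 3 of length 3. Total 8.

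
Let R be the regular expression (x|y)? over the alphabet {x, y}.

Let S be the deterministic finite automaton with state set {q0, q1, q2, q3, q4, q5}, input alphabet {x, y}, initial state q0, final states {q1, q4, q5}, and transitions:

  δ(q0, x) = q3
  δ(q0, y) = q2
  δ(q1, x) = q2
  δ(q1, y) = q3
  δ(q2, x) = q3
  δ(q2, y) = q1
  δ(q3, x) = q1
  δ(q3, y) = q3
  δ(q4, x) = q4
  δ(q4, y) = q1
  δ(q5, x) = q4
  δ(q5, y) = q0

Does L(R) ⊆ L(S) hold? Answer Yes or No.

The empty string ε is in L(R) but not in L(S).
So L(R) ⊄ L(S).

No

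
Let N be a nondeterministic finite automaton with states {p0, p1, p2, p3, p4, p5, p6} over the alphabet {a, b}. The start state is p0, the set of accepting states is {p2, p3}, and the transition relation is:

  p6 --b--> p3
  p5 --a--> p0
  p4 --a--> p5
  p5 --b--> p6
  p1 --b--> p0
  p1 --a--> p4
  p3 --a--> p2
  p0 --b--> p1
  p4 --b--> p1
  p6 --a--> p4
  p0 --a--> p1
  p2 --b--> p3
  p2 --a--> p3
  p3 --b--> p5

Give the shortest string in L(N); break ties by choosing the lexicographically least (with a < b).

A breadth-first search from p0 reaches an accepting state first via the path p0 → p1 → p4 → p5 → p6 → p3 on input aaabb.
No string of length < 5 is accepted (BFS exhausts all shorter strings without reaching an accepting state), and aaabb is the lexicographically least accepting string of length 5.

aaabb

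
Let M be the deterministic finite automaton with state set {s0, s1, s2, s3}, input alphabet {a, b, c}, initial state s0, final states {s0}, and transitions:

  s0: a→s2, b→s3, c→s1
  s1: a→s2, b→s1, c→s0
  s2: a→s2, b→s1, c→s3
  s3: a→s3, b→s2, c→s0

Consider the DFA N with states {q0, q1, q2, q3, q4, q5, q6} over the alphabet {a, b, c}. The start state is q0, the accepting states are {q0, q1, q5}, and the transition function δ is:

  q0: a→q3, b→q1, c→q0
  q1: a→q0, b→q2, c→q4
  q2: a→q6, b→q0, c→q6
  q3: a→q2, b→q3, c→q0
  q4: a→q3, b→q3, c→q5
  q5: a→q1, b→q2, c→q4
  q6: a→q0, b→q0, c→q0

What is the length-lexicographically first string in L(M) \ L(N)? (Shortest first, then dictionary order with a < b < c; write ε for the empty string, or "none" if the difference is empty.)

bc

The string bc is accepted by M but not by N.
No shorter string lies in the difference, and bc is the lexicographically first length-2 string in L(M) \ L(N).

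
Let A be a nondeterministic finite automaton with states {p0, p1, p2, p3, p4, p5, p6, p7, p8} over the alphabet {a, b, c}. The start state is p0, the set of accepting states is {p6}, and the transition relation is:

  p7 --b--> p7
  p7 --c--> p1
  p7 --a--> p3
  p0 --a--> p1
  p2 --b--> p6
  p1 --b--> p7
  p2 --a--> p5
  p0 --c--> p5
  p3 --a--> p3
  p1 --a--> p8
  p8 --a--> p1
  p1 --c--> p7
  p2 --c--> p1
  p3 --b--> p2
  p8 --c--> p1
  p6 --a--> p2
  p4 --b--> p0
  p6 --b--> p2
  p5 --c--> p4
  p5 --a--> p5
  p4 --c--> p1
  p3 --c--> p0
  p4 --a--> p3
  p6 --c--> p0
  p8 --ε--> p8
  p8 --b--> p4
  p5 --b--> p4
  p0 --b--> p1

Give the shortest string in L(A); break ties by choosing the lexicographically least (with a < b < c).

A breadth-first search from p0 reaches an accepting state first via the path p0 → p1 → p7 → p3 → p2 → p6 on input ababb.
No string of length < 5 is accepted (BFS exhausts all shorter strings without reaching an accepting state), and ababb is the lexicographically least accepting string of length 5.

ababb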